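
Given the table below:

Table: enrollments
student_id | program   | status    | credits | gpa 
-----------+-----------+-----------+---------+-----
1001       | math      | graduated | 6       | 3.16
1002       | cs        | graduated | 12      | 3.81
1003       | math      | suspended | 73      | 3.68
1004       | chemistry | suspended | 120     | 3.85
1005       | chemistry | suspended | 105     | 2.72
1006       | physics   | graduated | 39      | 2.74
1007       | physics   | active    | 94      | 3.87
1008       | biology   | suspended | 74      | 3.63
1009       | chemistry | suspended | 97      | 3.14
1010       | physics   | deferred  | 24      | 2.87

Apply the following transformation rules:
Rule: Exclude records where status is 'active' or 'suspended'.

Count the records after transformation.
4

Step 1: Count records to exclude
  - 1 (active) + 5 (suspended) = 6 records
Step 2: Total records: 10
Step 3: Remaining = 10 - 6 = 4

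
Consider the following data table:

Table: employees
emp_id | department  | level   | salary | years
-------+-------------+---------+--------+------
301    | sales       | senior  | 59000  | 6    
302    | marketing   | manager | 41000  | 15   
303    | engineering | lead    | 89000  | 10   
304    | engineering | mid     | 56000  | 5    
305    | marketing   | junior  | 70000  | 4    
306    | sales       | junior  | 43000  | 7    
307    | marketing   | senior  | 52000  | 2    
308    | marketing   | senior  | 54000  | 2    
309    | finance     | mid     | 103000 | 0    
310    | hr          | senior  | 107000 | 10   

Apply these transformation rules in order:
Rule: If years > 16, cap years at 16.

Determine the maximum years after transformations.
15

Step 1: Original maximum years = 15
Step 2: Check cap of 16 against maximum
Step 3: No records exceed the cap (max 15 <= cap 16), so no capping applies
Step 4: Maximum after transformation = 15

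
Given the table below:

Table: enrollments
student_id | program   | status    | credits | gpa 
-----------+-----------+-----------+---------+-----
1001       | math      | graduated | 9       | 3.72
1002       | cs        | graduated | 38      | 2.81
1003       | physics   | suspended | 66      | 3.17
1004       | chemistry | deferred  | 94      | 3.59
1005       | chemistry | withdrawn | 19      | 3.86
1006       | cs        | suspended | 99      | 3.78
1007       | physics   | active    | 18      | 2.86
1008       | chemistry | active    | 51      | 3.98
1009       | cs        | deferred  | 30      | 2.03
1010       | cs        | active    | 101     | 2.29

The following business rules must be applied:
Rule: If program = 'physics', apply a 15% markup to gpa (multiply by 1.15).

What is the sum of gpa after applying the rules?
32.99

Step 1: Records with program = 'physics' have total gpa = 6.03
Step 2: Apply multiplier: 6.03 × 1.15 = 6.93
Step 3: Other records total: 26.06
Step 4: Final sum = 6.93 + 26.06 = 32.99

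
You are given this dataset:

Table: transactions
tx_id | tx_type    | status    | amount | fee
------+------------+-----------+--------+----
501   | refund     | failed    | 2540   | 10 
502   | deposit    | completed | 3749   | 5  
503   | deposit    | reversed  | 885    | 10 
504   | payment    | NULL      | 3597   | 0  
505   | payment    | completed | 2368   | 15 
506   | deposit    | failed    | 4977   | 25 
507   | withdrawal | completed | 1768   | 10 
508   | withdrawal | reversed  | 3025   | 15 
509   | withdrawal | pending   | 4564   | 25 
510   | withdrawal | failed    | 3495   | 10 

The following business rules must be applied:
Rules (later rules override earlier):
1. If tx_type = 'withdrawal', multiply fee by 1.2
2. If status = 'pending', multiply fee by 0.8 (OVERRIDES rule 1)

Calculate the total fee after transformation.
127.0

Step 1: Rule 2 takes priority for records with status = 'pending'
  - 1 records: 25 × 0.8 = 20.0
Step 2: Rule 1 applies to remaining records with tx_type = 'withdrawal'
  - 3 records: 35 × 1.2 = 42.0
Step 3: Other records unchanged: 65
Step 4: Final sum = 20.0 + 42.0 + 65 = 127.0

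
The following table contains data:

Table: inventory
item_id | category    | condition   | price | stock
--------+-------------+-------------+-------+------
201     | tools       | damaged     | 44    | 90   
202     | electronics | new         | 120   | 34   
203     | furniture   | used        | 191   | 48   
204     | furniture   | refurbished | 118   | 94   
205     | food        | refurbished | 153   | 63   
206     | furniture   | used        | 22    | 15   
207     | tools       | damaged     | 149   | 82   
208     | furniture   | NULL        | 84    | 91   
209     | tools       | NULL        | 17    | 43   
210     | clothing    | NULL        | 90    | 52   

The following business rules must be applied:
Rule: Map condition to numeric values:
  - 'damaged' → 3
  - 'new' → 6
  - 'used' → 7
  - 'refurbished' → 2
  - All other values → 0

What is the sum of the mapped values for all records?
30

Step 1: Apply mapping to each record
Step 2: Count by status:
  'damaged': 2 records × 3 = 6
  'new': 1 records × 6 = 6
  'used': 2 records × 7 = 14
  'refurbished': 2 records × 2 = 4
Step 3: Sum all mapped values = 30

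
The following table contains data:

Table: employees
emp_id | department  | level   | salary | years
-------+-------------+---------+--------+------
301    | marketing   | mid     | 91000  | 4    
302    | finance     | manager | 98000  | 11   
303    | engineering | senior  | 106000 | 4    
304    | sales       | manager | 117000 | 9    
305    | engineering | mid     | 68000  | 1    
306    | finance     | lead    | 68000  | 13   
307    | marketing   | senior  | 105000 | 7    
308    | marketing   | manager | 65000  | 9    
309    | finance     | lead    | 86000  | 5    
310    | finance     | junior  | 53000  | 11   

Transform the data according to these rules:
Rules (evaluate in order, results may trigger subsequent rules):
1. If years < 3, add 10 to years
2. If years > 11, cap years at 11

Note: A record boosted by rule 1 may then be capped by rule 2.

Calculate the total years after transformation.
82

Step 1: Apply rule 1 to records with years < 3
  - 1 records get bonus of 10
  - Of these, 0 records then exceed 11 and get capped
Step 2: Apply rule 2 to records with years > 11
  - 1 records (original) are capped
Step 3: Calculate final sum = 82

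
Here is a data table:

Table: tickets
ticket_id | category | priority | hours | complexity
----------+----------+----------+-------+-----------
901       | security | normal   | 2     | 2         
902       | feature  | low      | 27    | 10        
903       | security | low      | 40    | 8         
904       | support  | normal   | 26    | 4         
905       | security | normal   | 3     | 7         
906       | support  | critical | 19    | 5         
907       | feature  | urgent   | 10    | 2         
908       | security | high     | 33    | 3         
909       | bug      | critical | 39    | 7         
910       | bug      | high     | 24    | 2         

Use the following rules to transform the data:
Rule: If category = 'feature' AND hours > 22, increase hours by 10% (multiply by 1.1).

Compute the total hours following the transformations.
225.7

Step 1: Find records where category = 'feature' AND hours > 22
Step 2: 1 records match, summing to 27
Step 3: After multiplier: 27 × 1.1 = 29.7
Step 4: Unaffected records sum: 196
Step 5: Final sum = 29.7 + 196 = 225.7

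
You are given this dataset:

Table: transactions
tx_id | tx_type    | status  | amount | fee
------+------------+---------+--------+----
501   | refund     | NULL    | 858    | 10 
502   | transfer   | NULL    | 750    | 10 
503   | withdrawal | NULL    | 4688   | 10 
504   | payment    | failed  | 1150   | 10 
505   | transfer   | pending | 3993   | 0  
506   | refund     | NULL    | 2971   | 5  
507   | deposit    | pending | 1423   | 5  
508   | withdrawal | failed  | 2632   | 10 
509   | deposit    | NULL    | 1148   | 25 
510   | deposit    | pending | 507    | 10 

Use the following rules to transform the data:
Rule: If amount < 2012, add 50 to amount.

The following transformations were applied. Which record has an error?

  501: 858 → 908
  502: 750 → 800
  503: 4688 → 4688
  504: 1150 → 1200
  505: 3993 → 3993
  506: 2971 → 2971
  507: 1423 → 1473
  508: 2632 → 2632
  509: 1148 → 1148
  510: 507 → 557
Record 509 has an error. The correct transformed value should be 1198, not 1148.

Step 1: Check each record against the rule
Step 2: Record 509 has amount = 1148
Step 3: Since 1148 < 2012, the bonus should have been applied
Step 4: Correct value = 1198, but claimed value = 1148
Conclusion: Record 509 has the error.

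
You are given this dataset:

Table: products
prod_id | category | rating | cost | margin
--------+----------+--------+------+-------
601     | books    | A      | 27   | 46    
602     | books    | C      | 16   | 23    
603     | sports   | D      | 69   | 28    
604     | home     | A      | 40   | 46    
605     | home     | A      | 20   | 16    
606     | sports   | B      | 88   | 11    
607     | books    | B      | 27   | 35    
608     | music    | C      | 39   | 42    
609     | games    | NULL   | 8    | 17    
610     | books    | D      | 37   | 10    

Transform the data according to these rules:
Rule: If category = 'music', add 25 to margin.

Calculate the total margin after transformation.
299

Step 1: Count records where category = 'music': 1
Step 2: Total bonus added: 1 × 25 = 25
Step 3: Original sum of margin: 274
Step 4: Final sum = 274 + 25 = 299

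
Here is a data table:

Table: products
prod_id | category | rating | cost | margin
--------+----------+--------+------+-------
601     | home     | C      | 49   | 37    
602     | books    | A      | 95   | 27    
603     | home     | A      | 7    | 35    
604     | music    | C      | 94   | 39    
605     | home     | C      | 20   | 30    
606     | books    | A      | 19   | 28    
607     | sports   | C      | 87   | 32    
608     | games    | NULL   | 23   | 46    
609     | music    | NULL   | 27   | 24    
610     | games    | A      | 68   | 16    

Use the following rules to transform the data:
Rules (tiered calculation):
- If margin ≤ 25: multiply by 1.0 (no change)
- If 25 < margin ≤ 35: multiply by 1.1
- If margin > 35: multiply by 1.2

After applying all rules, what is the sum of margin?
353.6

Step 1: Tier 1 (margin ≤ 25): 2 records, sum = 40 × 1.0 = 40.0
Step 2: Tier 2 (25 < margin ≤ 35): 5 records, sum = 152 × 1.1 = 167.2
Step 3: Tier 3 (margin > 35): 3 records, sum = 122 × 1.2 = 146.4
Step 4: Final sum = 40.0 + 167.2 + 146.4 = 353.6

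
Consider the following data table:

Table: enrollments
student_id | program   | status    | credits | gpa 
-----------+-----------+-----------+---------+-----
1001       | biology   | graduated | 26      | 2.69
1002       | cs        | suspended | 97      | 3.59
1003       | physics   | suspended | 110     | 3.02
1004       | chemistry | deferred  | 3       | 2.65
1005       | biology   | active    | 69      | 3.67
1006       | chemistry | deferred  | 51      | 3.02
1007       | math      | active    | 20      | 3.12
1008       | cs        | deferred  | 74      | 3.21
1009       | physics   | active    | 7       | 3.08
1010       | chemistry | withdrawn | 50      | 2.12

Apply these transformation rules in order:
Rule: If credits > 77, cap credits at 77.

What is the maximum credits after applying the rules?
77

Step 1: Original maximum credits = 110
Step 2: Apply cap at 77
Step 3: 2 records had credits > 77 and were capped
Step 4: Maximum after transformation = 77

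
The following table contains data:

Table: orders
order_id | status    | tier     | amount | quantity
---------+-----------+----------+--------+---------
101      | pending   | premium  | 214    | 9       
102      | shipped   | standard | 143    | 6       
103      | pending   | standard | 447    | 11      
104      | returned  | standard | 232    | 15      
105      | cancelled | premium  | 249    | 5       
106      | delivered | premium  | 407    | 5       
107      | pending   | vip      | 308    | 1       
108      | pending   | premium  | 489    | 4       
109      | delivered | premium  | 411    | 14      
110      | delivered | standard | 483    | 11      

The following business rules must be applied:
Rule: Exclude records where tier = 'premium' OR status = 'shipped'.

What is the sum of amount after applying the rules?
1470

Step 1: Find records where tier = 'premium' OR status = 'shipped'
Step 2: 6 records match, summing to 1913
Step 3: Original sum: 3383
Step 4: Remaining sum = 3383 - 1913 = 1470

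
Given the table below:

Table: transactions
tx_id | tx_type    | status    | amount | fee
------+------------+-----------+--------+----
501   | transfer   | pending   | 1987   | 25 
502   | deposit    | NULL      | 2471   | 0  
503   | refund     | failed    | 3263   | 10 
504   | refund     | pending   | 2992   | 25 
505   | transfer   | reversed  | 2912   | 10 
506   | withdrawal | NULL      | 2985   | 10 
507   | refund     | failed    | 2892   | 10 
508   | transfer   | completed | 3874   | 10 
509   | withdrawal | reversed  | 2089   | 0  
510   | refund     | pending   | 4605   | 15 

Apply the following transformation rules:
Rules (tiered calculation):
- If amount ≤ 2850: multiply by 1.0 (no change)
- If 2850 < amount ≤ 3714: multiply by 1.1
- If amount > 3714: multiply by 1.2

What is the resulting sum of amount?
33270.2

Step 1: Tier 1 (amount ≤ 2850): 3 records, sum = 6547 × 1.0 = 6547.0
Step 2: Tier 2 (2850 < amount ≤ 3714): 5 records, sum = 15044 × 1.1 = 16548.4
Step 3: Tier 3 (amount > 3714): 2 records, sum = 8479 × 1.2 = 10174.8
Step 4: Final sum = 6547.0 + 16548.4 + 10174.8 = 33270.2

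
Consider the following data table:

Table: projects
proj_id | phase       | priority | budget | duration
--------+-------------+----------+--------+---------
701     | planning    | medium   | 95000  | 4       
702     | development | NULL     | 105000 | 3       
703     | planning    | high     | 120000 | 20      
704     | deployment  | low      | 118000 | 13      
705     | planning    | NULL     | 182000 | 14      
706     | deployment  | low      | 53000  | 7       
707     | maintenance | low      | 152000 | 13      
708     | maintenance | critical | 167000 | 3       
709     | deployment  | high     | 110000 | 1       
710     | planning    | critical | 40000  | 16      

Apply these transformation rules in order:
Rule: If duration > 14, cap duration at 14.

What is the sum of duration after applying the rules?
86

Step 1: 2 records have duration > 14
Step 2: These records originally summed to 36
Step 3: After capping: 2 × 14 = 28
Step 4: Unaffected records sum: 58
Step 5: Final sum = 28 + 58 = 86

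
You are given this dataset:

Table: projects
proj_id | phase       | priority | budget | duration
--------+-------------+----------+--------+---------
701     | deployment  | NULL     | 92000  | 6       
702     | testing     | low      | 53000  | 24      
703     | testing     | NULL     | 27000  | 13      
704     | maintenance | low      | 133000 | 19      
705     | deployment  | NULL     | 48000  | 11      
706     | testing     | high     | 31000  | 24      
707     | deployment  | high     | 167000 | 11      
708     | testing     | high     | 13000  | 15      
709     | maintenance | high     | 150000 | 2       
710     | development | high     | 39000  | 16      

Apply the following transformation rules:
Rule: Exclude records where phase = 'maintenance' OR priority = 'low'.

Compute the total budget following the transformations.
417000

Step 1: Find records where phase = 'maintenance' OR priority = 'low'
Step 2: 3 records match, summing to 336000
Step 3: Original sum: 753000
Step 4: Remaining sum = 753000 - 336000 = 417000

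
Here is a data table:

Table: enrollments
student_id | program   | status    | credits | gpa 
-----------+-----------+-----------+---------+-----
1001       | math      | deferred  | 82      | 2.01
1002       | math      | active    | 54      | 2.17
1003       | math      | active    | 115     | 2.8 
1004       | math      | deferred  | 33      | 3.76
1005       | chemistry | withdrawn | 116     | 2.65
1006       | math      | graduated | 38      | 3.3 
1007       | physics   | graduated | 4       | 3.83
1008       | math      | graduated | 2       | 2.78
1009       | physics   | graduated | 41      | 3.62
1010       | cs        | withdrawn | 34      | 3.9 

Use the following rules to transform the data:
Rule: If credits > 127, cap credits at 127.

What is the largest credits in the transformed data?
116

Step 1: Original maximum credits = 116
Step 2: Check cap of 127 against maximum
Step 3: No records exceed the cap (max 116 <= cap 127), so no capping applies
Step 4: Maximum after transformation = 116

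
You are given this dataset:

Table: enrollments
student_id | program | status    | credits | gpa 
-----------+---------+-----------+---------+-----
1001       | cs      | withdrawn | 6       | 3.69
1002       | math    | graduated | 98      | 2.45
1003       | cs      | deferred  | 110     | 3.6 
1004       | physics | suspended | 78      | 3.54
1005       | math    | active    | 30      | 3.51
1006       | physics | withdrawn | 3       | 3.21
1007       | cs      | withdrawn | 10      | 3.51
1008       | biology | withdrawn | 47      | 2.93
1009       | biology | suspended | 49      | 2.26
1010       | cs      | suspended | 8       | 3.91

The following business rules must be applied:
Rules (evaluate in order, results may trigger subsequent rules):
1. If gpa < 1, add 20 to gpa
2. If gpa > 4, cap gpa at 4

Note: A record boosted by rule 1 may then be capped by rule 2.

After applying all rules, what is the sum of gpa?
32.61

Step 1: Apply rule 1 to records with gpa < 1
  - 0 records get bonus of 20
  - Of these, 0 records then exceed 4 and get capped
Step 2: Apply rule 2 to records with gpa > 4
  - 0 records (original) are capped
Step 3: Calculate final sum = 32.61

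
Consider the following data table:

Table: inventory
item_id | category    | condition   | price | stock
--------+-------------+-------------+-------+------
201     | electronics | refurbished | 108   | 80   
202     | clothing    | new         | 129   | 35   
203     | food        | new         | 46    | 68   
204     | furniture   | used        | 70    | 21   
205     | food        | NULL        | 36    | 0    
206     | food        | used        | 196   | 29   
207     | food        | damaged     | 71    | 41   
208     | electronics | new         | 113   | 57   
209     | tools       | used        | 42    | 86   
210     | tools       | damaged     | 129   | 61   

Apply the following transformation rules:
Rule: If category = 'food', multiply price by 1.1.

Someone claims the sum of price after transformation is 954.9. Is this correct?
No, the correct result is 974.9.

Step 1: Calculate the correct sum after transformation
Step 2: Apply multiplier 1.1 to records where category = 'food'
Step 3: Correct result = 974.9
Step 4: Claimed result = 954.9
Step 5: 974.9 ≠ 954.9
Conclusion: The claimed result is incorrect. The correct answer is 974.9.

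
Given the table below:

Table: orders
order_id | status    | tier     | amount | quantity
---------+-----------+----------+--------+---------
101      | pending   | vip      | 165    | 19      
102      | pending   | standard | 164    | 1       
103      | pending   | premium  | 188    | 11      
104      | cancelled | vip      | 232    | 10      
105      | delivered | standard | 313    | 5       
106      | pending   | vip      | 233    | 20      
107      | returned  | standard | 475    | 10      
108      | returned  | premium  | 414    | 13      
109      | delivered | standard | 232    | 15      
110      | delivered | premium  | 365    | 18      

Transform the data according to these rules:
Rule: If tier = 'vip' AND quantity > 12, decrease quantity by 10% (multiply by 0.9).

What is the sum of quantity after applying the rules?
118.1

Step 1: Find records where tier = 'vip' AND quantity > 12
Step 2: 2 records match, summing to 39
Step 3: After multiplier: 39 × 0.9 = 35.1
Step 4: Unaffected records sum: 83
Step 5: Final sum = 35.1 + 83 = 118.1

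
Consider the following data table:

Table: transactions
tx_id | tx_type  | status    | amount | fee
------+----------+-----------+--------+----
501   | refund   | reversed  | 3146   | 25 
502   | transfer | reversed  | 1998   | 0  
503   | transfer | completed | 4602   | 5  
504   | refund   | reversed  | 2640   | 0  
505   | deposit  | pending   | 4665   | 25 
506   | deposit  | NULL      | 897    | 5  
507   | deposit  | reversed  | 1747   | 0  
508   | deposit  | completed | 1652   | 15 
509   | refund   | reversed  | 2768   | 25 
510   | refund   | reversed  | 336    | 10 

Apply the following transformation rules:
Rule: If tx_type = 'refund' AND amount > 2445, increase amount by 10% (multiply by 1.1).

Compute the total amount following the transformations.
25306.4

Step 1: Find records where tx_type = 'refund' AND amount > 2445
Step 2: 3 records match, summing to 8554
Step 3: After multiplier: 8554 × 1.1 = 9409.4
Step 4: Unaffected records sum: 15897
Step 5: Final sum = 9409.4 + 15897 = 25306.4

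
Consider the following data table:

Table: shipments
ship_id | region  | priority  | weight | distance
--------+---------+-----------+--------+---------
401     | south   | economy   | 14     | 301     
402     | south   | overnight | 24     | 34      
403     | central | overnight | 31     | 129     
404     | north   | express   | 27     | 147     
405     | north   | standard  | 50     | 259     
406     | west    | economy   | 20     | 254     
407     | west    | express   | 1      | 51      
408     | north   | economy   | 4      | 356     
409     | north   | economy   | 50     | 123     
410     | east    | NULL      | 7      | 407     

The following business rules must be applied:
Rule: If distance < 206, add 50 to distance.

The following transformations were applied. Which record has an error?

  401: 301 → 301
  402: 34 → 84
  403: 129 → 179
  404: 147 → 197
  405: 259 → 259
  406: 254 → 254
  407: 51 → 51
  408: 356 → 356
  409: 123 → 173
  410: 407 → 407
Record 407 has an error. The correct transformed value should be 101, not 51.

Step 1: Check each record against the rule
Step 2: Record 407 has distance = 51
Step 3: Since 51 < 206, the bonus should have been applied
Step 4: Correct value = 101, but claimed value = 51
Conclusion: Record 407 has the error.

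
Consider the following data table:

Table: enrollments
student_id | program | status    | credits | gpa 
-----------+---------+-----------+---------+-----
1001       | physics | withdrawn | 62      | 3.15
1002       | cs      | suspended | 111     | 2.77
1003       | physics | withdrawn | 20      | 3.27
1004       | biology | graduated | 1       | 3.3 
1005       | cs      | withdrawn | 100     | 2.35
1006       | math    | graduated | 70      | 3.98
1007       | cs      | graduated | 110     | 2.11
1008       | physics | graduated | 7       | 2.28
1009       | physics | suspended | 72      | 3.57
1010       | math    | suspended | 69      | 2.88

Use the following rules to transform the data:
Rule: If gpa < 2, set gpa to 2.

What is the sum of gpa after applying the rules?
29.66

Step 1: 0 records have gpa < 2
Step 2: These records originally summed to 0
Step 3: After setting to minimum: 0 × 2 = 0
Step 4: Unaffected records sum: 29.66
Step 5: Final sum = 0 + 29.66 = 29.66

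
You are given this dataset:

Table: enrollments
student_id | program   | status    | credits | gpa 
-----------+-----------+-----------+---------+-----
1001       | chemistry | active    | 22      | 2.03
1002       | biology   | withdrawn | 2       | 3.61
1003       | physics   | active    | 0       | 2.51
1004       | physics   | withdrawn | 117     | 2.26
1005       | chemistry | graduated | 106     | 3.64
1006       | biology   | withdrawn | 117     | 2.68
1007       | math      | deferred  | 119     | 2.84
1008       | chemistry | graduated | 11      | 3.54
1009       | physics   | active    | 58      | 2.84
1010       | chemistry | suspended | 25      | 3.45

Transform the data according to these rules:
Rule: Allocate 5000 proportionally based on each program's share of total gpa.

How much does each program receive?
biology: 1069.73, chemistry: 2153.06, math: 482.99, physics: 1294.22

Step 1: Calculate total gpa = 29.4
Step 2: Calculate each program's proportion:
  biology: 6.29/29.4 = 21.39% → 1069.73
  chemistry: 12.66/29.4 = 43.06% → 2153.06
  math: 2.84/29.4 = 9.66% → 482.99
  physics: 7.61/29.4 = 25.88% → 1294.22
Step 3: Verify: sum of allocations ≈ 5000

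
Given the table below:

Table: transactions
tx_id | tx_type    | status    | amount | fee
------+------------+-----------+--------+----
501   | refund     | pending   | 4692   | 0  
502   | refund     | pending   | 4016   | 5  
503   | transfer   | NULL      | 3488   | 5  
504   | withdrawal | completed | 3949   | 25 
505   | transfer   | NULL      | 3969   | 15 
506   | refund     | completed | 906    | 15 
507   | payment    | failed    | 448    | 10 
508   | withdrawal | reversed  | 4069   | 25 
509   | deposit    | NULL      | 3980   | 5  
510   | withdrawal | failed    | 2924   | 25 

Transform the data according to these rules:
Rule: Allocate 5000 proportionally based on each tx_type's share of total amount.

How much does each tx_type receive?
deposit: 613.42, payment: 69.05, refund: 1481.77, transfer: 1149.32, withdrawal: 1686.45

Step 1: Calculate total amount = 32441
Step 2: Calculate each tx_type's proportion:
  deposit: 3980/32441 = 12.27% → 613.42
  payment: 448/32441 = 1.38% → 69.05
  refund: 9614/32441 = 29.64% → 1481.77
  transfer: 7457/32441 = 22.99% → 1149.32
  withdrawal: 10942/32441 = 33.73% → 1686.45
Step 3: Verify: sum of allocations ≈ 5000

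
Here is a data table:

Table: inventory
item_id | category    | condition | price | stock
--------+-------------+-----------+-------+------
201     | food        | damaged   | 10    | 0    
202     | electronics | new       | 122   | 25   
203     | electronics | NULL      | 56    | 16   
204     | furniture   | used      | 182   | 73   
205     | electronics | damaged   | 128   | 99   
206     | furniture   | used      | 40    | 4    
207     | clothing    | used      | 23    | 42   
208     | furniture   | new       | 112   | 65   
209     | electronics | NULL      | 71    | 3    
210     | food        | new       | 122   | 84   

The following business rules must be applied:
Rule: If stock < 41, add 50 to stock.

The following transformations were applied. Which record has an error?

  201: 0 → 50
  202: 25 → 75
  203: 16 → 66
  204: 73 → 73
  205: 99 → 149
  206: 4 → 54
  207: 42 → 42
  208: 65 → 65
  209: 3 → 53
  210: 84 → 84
Record 205 has an error. The correct transformed value should be 99, not 149.

Step 1: Check each record against the rule
Step 2: Record 205 has stock = 99
Step 3: Since 99 >= 41, the bonus should not have been applied
Step 4: Correct value = 99, but claimed value = 149
Conclusion: Record 205 has the error.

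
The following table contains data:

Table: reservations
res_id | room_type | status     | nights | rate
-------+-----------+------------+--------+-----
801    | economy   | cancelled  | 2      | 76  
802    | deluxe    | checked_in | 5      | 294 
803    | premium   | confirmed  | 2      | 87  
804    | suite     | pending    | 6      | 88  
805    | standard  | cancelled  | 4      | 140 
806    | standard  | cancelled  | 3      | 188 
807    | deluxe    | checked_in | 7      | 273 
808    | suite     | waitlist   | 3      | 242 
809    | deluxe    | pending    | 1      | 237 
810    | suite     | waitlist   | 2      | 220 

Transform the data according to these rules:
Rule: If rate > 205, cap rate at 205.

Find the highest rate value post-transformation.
205

Step 1: Original maximum rate = 294
Step 2: Apply cap at 205
Step 3: 5 records had rate > 205 and were capped
Step 4: Maximum after transformation = 205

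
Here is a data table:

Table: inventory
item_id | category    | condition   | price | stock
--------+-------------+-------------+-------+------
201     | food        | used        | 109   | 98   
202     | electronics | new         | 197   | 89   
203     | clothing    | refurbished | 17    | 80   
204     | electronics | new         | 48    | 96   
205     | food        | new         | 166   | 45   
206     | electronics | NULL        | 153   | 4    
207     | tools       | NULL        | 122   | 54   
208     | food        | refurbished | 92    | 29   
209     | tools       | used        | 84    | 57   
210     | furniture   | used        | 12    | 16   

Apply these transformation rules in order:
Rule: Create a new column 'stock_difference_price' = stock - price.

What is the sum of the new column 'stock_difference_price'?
-432

Step 1: For each record, compute stock - price
Example calculations:
  98 - 109 = -11
  89 - 197 = -108
  80 - 17 = 63
  ...
Step 2: Sum all derived values
Step 3: Total = -432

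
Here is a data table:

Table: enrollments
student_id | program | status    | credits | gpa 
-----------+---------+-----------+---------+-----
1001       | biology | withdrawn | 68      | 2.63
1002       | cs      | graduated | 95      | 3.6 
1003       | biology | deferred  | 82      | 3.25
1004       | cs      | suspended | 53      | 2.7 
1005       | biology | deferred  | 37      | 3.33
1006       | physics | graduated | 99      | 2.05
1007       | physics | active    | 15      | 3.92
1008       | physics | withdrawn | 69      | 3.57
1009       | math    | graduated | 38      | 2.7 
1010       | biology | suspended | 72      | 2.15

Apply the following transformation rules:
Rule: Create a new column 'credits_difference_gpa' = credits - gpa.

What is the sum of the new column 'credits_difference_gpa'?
598.1

Step 1: For each record, compute credits - gpa
Example calculations:
  68 - 2.63 = 65.37
  95 - 3.6 = 91.4
  82 - 3.25 = 78.75
  ...
Step 2: Sum all derived values
Step 3: Total = 598.1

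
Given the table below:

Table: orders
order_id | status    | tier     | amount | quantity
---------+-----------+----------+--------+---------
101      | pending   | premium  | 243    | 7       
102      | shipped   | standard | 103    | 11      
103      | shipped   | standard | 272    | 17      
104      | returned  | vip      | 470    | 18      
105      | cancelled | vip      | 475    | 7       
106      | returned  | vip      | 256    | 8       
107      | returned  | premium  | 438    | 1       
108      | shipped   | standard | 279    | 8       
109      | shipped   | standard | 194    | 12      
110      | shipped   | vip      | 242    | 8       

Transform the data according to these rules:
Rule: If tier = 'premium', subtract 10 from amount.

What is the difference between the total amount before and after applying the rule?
20

Step 1: Original sum of amount = 2972
Step 2: 2 records have tier = 'premium'
Step 3: Each affected record changes by -10
Step 4: Total change = 2 × -10 = -20
Step 5: New sum = 2972 + -20 = 2952
Step 6: Difference = |2952 - 2972| = 20
        (Sum decreased by 20)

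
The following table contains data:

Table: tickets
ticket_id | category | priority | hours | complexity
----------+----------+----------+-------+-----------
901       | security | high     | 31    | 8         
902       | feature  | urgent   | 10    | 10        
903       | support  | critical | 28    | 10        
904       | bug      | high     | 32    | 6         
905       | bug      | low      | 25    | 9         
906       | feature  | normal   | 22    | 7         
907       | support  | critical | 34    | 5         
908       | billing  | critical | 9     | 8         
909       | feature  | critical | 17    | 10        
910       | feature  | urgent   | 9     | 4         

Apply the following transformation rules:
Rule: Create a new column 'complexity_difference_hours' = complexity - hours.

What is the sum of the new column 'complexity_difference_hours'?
-140

Step 1: For each record, compute complexity - hours
Example calculations:
  8 - 31 = -23
  10 - 10 = 0
  10 - 28 = -18
  ...
Step 2: Sum all derived values
Step 3: Total = -140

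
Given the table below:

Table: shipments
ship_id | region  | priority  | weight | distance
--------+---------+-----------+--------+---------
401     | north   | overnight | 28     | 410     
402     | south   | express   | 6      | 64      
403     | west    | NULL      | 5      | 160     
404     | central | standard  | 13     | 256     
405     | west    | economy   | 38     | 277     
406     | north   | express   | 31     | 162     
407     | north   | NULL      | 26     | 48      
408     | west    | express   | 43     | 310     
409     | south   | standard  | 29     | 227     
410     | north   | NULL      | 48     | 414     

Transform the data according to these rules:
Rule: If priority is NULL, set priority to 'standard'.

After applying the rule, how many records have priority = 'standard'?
5

Step 1: Count records where priority IS NULL
Step 2: Found 3 records with NULL priority
Step 3: These records will have priority set to 'standard'
Step 4: Records already having priority = 'standard': 2
Step 5: Answer: 3 + 2 = 5 records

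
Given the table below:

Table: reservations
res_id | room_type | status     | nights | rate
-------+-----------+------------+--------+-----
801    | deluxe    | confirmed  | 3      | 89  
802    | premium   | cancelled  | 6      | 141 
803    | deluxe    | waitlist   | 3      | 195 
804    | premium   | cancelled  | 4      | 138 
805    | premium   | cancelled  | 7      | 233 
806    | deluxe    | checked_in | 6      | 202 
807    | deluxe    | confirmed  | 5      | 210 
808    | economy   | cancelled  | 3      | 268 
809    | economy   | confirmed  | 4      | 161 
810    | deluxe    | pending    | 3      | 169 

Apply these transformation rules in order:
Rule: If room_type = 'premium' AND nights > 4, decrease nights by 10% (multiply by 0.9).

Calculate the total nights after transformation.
42.7

Step 1: Find records where room_type = 'premium' AND nights > 4
Step 2: 2 records match, summing to 13
Step 3: After multiplier: 13 × 0.9 = 11.7
Step 4: Unaffected records sum: 31
Step 5: Final sum = 11.7 + 31 = 42.7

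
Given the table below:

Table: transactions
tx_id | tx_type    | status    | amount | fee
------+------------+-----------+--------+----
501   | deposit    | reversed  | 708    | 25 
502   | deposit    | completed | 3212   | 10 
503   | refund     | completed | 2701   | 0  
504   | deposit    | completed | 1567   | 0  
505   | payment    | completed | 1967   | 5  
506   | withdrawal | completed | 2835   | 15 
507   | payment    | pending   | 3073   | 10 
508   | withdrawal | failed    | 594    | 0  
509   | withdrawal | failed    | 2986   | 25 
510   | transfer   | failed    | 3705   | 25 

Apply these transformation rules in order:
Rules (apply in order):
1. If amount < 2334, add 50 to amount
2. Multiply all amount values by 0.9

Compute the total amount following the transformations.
21193.2

Step 1: Apply Rule 1 - Add 50 to records with amount < 2334
  - 4 records affected: 4836 + (4 × 50) = 5036
  - Unaffected records: 18512
  - Sum after Rule 1: 23548
Step 2: Apply Rule 2 - Multiply all by 0.9
  - 23548 × 0.9 = 21193.2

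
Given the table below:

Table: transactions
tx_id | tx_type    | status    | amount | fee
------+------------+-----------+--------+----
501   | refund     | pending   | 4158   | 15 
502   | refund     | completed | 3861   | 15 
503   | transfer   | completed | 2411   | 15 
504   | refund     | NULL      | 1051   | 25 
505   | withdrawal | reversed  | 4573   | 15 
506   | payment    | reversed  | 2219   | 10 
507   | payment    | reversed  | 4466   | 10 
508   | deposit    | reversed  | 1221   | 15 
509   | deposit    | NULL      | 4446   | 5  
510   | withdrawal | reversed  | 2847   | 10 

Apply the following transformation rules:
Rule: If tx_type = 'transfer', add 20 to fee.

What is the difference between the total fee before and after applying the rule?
20

Step 1: Original sum of fee = 135
Step 2: 1 records have tx_type = 'transfer'
Step 3: Each affected record changes by 20
Step 4: Total change = 1 × 20 = 20
Step 5: New sum = 135 + 20 = 155
Step 6: Difference = |155 - 135| = 20
        (Sum increased by 20)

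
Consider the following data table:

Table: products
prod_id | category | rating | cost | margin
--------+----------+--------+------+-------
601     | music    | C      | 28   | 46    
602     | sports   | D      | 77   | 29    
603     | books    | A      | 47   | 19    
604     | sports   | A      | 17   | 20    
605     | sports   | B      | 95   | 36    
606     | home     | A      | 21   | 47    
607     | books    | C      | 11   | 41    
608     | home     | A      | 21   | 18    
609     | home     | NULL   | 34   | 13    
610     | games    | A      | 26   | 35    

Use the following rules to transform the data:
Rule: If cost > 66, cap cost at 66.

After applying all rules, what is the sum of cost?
337

Step 1: 2 records have cost > 66
Step 2: These records originally summed to 172
Step 3: After capping: 2 × 66 = 132
Step 4: Unaffected records sum: 205
Step 5: Final sum = 132 + 205 = 337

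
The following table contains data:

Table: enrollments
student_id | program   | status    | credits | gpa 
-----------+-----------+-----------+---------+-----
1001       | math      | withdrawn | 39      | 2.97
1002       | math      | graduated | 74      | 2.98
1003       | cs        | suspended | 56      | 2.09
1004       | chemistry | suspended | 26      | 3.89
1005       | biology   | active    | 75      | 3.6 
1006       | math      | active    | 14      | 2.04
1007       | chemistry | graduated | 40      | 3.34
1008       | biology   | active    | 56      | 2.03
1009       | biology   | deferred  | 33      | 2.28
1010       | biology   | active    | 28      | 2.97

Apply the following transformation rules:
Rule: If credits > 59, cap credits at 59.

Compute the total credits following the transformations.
410

Step 1: 2 records have credits > 59
Step 2: These records originally summed to 149
Step 3: After capping: 2 × 59 = 118
Step 4: Unaffected records sum: 292
Step 5: Final sum = 118 + 292 = 410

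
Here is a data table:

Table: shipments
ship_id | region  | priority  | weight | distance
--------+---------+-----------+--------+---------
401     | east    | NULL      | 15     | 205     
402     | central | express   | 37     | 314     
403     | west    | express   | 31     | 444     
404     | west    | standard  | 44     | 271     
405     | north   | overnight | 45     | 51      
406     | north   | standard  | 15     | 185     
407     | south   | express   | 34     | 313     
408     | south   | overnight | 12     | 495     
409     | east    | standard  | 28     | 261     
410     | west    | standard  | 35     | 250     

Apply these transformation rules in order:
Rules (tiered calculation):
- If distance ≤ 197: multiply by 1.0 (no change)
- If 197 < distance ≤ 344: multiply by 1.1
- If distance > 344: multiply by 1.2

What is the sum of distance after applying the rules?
3138.2

Step 1: Tier 1 (distance ≤ 197): 2 records, sum = 236 × 1.0 = 236.0
Step 2: Tier 2 (197 < distance ≤ 344): 6 records, sum = 1614 × 1.1 = 1775.4
Step 3: Tier 3 (distance > 344): 2 records, sum = 939 × 1.2 = 1126.8
Step 4: Final sum = 236.0 + 1775.4 + 1126.8 = 3138.2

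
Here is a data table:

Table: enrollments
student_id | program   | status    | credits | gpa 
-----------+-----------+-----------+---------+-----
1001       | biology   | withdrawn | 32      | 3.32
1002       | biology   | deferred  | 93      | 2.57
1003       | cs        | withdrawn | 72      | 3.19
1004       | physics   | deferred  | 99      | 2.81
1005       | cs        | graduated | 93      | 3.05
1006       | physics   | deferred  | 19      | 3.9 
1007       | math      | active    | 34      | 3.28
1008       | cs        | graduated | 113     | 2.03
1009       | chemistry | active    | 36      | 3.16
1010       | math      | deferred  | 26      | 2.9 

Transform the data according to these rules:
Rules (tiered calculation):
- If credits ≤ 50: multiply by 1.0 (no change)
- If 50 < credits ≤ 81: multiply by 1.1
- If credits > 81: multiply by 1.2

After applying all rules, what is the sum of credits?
703.8

Step 1: Tier 1 (credits ≤ 50): 5 records, sum = 147 × 1.0 = 147.0
Step 2: Tier 2 (50 < credits ≤ 81): 1 records, sum = 72 × 1.1 = 79.2
Step 3: Tier 3 (credits > 81): 4 records, sum = 398 × 1.2 = 477.6
Step 4: Final sum = 147.0 + 79.2 + 477.6 = 703.8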